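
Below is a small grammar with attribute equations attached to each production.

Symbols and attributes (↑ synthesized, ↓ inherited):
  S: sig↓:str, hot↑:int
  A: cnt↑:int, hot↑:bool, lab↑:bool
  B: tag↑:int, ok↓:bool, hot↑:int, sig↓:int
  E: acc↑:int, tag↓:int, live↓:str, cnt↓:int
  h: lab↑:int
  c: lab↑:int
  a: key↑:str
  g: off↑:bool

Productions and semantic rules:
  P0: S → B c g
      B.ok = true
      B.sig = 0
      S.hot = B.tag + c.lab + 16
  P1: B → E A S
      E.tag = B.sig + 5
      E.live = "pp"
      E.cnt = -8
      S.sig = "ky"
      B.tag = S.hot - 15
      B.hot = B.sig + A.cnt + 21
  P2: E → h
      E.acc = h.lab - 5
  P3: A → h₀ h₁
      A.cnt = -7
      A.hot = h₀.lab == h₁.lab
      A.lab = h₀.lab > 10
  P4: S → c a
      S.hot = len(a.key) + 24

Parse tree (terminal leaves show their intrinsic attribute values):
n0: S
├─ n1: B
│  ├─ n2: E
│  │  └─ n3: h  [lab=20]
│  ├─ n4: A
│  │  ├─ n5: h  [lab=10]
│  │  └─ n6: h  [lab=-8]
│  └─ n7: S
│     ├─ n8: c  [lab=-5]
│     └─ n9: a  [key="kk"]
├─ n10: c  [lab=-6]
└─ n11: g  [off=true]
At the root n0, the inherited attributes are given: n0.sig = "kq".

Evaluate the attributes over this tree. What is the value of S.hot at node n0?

21

1. n0.sig = "kq"  [given at root]
2. n1.ok = true  [true]
3. n1.sig = 0  [0]
4. n2.tag = 5  [B.sig + 5]
5. n2.live = "pp"  ["pp"]
6. n2.cnt = -8  [-8]
7. n3.lab = 20  [terminal]
8. n2.acc = 15  [h.lab - 5]
9. n5.lab = 10  [terminal]
10. n6.lab = -8  [terminal]
11. n4.cnt = -7  [-7]
12. n4.hot = false  [h₀.lab == h₁.lab]
13. n4.lab = false  [h₀.lab > 10]
14. n7.sig = "ky"  ["ky"]
15. n8.lab = -5  [terminal]
16. n9.key = "kk"  [terminal]
17. n7.hot = 26  [len(a.key) + 24]
18. n1.tag = 11  [S.hot - 15]
19. n1.hot = 14  [B.sig + A.cnt + 21]
20. n10.lab = -6  [terminal]
21. n11.off = true  [terminal]
22. n0.hot = 21  [B.tag + c.lab + 16]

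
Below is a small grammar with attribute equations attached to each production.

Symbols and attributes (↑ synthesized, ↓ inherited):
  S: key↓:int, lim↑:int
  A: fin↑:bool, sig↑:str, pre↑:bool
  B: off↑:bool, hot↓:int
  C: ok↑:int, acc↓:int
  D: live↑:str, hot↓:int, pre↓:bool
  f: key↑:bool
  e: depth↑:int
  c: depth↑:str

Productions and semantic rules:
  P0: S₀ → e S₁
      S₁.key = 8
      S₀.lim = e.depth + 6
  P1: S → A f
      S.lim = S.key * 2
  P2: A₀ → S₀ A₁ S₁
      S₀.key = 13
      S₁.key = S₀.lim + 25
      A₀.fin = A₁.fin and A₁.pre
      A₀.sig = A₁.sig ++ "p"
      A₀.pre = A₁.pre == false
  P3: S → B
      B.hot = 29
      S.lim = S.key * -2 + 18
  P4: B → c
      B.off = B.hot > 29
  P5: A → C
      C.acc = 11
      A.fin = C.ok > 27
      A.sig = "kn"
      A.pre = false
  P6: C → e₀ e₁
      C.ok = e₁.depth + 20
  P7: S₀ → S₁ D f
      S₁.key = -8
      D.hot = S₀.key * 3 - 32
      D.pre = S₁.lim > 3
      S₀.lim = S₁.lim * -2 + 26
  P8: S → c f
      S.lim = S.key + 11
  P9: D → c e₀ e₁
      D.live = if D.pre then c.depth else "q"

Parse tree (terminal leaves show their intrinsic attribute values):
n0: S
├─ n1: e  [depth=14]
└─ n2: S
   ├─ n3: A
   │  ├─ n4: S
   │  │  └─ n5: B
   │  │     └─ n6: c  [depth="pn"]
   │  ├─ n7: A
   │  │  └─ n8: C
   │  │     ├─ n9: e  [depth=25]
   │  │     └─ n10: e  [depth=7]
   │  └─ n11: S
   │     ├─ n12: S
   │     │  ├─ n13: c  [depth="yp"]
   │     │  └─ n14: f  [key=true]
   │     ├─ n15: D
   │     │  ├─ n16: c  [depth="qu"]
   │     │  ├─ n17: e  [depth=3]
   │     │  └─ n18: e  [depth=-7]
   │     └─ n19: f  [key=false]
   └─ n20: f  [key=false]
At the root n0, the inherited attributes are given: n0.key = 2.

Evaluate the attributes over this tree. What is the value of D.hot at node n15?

19

1. n0.key = 2  [given at root]
2. n1.depth = 14  [terminal]
3. n2.key = 8  [8]
4. n4.key = 13  [13]
5. n5.hot = 29  [29]
6. n6.depth = "pn"  [terminal]
7. n5.off = false  [B.hot > 29]
8. n4.lim = -8  [S.key * -2 + 18]
9. n8.acc = 11  [11]
10. n9.depth = 25  [terminal]
11. n10.depth = 7  [terminal]
12. n8.ok = 27  [e₁.depth + 20]
13. n7.fin = false  [C.ok > 27]
14. n7.sig = "kn"  ["kn"]
15. n7.pre = false  [false]
16. n11.key = 17  [S₀.lim + 25]
17. n12.key = -8  [-8]
18. n13.depth = "yp"  [terminal]
19. n14.key = true  [terminal]
20. n12.lim = 3  [S.key + 11]
21. n15.hot = 19  [S₀.key * 3 - 32]
22. n15.pre = false  [S₁.lim > 3]
23. n16.depth = "qu"  [terminal]
24. n17.depth = 3  [terminal]
25. n18.depth = -7  [terminal]
26. n15.live = "q"  [if D.pre then c.depth else "q"]
27. n19.key = false  [terminal]
28. n11.lim = 20  [S₁.lim * -2 + 26]
29. n3.fin = false  [A₁.fin and A₁.pre]
30. n3.sig = "knp"  [A₁.sig ++ "p"]
31. n3.pre = true  [A₁.pre == false]
32. n20.key = false  [terminal]
33. n2.lim = 16  [S.key * 2]
34. n0.lim = 20  [e.depth + 6]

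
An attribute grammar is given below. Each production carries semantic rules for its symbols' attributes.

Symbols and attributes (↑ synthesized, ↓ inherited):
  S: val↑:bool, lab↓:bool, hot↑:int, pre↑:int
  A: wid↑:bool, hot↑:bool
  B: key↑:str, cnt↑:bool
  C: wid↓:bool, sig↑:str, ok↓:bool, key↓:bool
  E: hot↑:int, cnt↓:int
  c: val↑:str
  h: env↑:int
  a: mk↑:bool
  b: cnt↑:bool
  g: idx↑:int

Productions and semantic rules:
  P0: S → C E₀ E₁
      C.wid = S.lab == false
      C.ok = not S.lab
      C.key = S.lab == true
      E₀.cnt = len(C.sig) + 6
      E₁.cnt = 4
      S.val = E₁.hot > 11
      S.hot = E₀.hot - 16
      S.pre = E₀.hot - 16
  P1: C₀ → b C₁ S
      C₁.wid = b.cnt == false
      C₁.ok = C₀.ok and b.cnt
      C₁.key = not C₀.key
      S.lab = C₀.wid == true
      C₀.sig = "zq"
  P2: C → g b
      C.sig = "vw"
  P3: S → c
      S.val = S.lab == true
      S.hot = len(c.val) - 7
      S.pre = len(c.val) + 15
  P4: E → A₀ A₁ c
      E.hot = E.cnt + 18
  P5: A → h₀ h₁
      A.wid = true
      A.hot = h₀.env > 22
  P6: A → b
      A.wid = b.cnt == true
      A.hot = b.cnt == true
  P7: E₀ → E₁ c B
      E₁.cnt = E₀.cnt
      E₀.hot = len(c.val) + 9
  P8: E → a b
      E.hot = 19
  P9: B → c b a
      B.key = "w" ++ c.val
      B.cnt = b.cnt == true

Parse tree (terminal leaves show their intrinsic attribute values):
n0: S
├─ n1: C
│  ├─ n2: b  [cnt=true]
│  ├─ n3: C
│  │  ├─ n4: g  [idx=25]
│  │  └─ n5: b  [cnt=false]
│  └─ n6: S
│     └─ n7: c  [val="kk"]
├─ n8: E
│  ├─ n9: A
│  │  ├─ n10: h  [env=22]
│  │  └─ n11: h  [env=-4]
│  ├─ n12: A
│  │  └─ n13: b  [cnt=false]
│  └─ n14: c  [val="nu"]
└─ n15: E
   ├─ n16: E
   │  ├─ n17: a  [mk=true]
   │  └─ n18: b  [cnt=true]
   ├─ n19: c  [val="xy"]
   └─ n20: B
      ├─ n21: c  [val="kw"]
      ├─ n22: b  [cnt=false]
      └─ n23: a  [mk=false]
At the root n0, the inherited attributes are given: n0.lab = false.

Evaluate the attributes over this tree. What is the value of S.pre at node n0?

10

1. n0.lab = false  [given at root]
2. n1.wid = true  [S.lab == false]
3. n1.ok = true  [not S.lab]
4. n1.key = false  [S.lab == true]
5. n2.cnt = true  [terminal]
6. n3.wid = false  [b.cnt == false]
7. n3.ok = true  [C₀.ok and b.cnt]
8. n3.key = true  [not C₀.key]
9. n4.idx = 25  [terminal]
10. n5.cnt = false  [terminal]
11. n3.sig = "vw"  ["vw"]
12. n6.lab = true  [C₀.wid == true]
13. n7.val = "kk"  [terminal]
14. n6.val = true  [S.lab == true]
15. n6.hot = -5  [len(c.val) - 7]
16. n6.pre = 17  [len(c.val) + 15]
17. n1.sig = "zq"  ["zq"]
18. n8.cnt = 8  [len(C.sig) + 6]
19. n10.env = 22  [terminal]
20. n11.env = -4  [terminal]
21. n9.wid = true  [true]
22. n9.hot = false  [h₀.env > 22]
23. n13.cnt = false  [terminal]
24. n12.wid = false  [b.cnt == true]
25. n12.hot = false  [b.cnt == true]
26. n14.val = "nu"  [terminal]
27. n8.hot = 26  [E.cnt + 18]
28. n15.cnt = 4  [4]
29. n16.cnt = 4  [E₀.cnt]
30. n17.mk = true  [terminal]
31. n18.cnt = true  [terminal]
32. n16.hot = 19  [19]
33. n19.val = "xy"  [terminal]
34. n21.val = "kw"  [terminal]
35. n22.cnt = false  [terminal]
36. n23.mk = false  [terminal]
37. n20.key = "wkw"  ["w" ++ c.val]
38. n20.cnt = false  [b.cnt == true]
39. n15.hot = 11  [len(c.val) + 9]
40. n0.val = false  [E₁.hot > 11]
41. n0.hot = 10  [E₀.hot - 16]
42. n0.pre = 10  [E₀.hot - 16]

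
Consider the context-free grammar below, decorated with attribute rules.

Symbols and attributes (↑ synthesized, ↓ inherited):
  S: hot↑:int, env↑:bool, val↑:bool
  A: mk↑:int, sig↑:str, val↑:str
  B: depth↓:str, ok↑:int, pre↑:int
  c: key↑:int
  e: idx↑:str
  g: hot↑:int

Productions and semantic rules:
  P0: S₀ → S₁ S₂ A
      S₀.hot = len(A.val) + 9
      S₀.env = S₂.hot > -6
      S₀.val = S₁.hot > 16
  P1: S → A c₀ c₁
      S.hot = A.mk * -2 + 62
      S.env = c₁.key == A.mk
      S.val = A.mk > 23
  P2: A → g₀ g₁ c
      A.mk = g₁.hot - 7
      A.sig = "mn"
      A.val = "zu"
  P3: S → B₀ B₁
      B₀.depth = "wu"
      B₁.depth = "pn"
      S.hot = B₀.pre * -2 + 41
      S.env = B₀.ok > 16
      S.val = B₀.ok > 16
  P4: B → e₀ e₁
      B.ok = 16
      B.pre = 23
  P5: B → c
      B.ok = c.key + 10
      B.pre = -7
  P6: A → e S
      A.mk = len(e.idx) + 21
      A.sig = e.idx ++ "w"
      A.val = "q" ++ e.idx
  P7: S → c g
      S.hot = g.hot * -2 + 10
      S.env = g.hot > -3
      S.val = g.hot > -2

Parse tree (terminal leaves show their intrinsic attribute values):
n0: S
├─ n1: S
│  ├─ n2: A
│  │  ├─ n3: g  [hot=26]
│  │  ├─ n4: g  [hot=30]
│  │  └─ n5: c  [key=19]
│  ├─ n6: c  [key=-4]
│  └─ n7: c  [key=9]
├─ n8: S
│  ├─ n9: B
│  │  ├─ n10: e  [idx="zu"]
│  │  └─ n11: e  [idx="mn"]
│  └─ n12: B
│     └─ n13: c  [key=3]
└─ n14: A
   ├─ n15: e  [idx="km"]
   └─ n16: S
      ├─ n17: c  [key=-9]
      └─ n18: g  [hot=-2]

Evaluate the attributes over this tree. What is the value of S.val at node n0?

1. n3.hot = 26  [terminal]
2. n4.hot = 30  [terminal]
3. n5.key = 19  [terminal]
4. n2.mk = 23  [g₁.hot - 7]
5. n2.sig = "mn"  ["mn"]
6. n2.val = "zu"  ["zu"]
7. n6.key = -4  [terminal]
8. n7.key = 9  [terminal]
9. n1.hot = 16  [A.mk * -2 + 62]
10. n1.env = false  [c₁.key == A.mk]
11. n1.val = false  [A.mk > 23]
12. n9.depth = "wu"  ["wu"]
13. n10.idx = "zu"  [terminal]
14. n11.idx = "mn"  [terminal]
15. n9.ok = 16  [16]
16. n9.pre = 23  [23]
17. n12.depth = "pn"  ["pn"]
18. n13.key = 3  [terminal]
19. n12.ok = 13  [c.key + 10]
20. n12.pre = -7  [-7]
21. n8.hot = -5  [B₀.pre * -2 + 41]
22. n8.env = false  [B₀.ok > 16]
23. n8.val = false  [B₀.ok > 16]
24. n15.idx = "km"  [terminal]
25. n17.key = -9  [terminal]
26. n18.hot = -2  [terminal]
27. n16.hot = 14  [g.hot * -2 + 10]
28. n16.env = true  [g.hot > -3]
29. n16.val = false  [g.hot > -2]
30. n14.mk = 23  [len(e.idx) + 21]
31. n14.sig = "kmw"  [e.idx ++ "w"]
32. n14.val = "qkm"  ["q" ++ e.idx]
33. n0.hot = 12  [len(A.val) + 9]
34. n0.env = true  [S₂.hot > -6]
35. n0.val = false  [S₁.hot > 16]

false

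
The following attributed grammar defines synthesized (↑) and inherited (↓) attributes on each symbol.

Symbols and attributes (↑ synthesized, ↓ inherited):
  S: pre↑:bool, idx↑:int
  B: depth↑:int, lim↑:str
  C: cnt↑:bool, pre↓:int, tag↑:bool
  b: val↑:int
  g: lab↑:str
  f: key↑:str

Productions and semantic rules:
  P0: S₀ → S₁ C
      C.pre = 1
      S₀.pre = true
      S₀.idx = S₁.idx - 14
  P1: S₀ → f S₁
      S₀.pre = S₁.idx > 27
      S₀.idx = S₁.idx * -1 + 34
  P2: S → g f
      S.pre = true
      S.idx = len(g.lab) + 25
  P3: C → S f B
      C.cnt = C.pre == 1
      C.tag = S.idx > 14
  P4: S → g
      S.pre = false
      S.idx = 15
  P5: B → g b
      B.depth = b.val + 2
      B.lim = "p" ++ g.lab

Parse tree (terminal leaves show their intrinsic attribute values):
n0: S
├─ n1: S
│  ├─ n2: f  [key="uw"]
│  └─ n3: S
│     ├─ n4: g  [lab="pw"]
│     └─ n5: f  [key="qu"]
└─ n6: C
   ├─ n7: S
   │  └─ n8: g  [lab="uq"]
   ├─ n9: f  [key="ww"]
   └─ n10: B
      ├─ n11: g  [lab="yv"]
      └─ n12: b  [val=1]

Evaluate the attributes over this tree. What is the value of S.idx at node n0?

1. n2.key = "uw"  [terminal]
2. n4.lab = "pw"  [terminal]
3. n5.key = "qu"  [terminal]
4. n3.pre = true  [true]
5. n3.idx = 27  [len(g.lab) + 25]
6. n1.pre = false  [S₁.idx > 27]
7. n1.idx = 7  [S₁.idx * -1 + 34]
8. n6.pre = 1  [1]
9. n8.lab = "uq"  [terminal]
10. n7.pre = false  [false]
11. n7.idx = 15  [15]
12. n9.key = "ww"  [terminal]
13. n11.lab = "yv"  [terminal]
14. n12.val = 1  [terminal]
15. n10.depth = 3  [b.val + 2]
16. n10.lim = "pyv"  ["p" ++ g.lab]
17. n6.cnt = true  [C.pre == 1]
18. n6.tag = true  [S.idx > 14]
19. n0.pre = true  [true]
20. n0.idx = -7  [S₁.idx - 14]

-7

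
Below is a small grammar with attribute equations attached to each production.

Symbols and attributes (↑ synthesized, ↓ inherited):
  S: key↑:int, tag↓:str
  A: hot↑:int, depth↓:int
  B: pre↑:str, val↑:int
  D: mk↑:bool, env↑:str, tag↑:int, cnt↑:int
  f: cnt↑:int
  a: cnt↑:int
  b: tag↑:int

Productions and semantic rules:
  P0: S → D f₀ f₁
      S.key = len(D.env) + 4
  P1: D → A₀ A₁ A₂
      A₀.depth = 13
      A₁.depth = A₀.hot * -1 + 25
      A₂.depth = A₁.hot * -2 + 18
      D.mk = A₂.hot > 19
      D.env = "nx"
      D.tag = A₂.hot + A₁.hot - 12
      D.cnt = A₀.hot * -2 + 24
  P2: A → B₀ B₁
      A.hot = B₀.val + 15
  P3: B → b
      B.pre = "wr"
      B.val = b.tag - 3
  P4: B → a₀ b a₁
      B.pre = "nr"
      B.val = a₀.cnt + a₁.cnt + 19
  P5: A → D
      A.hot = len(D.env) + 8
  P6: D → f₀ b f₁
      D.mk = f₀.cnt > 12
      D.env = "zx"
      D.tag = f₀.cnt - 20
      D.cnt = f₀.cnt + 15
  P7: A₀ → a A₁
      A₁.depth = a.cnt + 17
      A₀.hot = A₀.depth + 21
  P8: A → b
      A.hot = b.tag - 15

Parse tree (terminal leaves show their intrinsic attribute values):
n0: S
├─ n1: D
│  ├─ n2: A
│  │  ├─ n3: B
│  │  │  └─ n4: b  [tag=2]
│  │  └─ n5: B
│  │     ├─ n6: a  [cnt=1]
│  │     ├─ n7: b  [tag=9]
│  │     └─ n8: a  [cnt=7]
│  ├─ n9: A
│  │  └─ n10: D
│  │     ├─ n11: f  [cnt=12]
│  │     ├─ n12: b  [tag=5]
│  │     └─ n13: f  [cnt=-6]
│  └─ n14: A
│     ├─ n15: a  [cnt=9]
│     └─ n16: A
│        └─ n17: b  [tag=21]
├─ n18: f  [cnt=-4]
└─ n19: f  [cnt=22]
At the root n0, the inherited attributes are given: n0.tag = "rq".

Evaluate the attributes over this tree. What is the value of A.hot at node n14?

1. n0.tag = "rq"  [given at root]
2. n2.depth = 13  [13]
3. n4.tag = 2  [terminal]
4. n3.pre = "wr"  ["wr"]
5. n3.val = -1  [b.tag - 3]
6. n6.cnt = 1  [terminal]
7. n7.tag = 9  [terminal]
8. n8.cnt = 7  [terminal]
9. n5.pre = "nr"  ["nr"]
10. n5.val = 27  [a₀.cnt + a₁.cnt + 19]
11. n2.hot = 14  [B₀.val + 15]
12. n9.depth = 11  [A₀.hot * -1 + 25]
13. n11.cnt = 12  [terminal]
14. n12.tag = 5  [terminal]
15. n13.cnt = -6  [terminal]
16. n10.mk = false  [f₀.cnt > 12]
17. n10.env = "zx"  ["zx"]
18. n10.tag = -8  [f₀.cnt - 20]
19. n10.cnt = 27  [f₀.cnt + 15]
20. n9.hot = 10  [len(D.env) + 8]
21. n14.depth = -2  [A₁.hot * -2 + 18]
22. n15.cnt = 9  [terminal]
23. n16.depth = 26  [a.cnt + 17]
24. n17.tag = 21  [terminal]
25. n16.hot = 6  [b.tag - 15]
26. n14.hot = 19  [A₀.depth + 21]
27. n1.mk = false  [A₂.hot > 19]
28. n1.env = "nx"  ["nx"]
29. n1.tag = 17  [A₂.hot + A₁.hot - 12]
30. n1.cnt = -4  [A₀.hot * -2 + 24]
31. n18.cnt = -4  [terminal]
32. n19.cnt = 22  [terminal]
33. n0.key = 6  [len(D.env) + 4]

19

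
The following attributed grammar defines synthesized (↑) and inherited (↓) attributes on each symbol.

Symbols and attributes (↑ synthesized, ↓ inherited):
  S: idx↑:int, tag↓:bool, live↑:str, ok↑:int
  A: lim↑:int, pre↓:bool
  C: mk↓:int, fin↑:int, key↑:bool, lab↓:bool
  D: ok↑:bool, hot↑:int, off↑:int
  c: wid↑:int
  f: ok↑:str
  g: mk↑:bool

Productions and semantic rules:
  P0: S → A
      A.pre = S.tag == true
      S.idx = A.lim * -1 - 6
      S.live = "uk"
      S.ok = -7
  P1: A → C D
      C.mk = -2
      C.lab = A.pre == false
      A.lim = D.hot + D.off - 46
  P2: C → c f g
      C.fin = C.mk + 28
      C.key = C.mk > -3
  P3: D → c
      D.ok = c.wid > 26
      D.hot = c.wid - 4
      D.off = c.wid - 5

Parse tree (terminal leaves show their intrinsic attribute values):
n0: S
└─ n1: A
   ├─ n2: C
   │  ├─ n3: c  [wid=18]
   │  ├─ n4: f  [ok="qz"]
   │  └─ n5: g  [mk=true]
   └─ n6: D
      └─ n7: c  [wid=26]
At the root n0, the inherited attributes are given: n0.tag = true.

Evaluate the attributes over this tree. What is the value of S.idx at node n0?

-3

1. n0.tag = true  [given at root]
2. n1.pre = true  [S.tag == true]
3. n2.mk = -2  [-2]
4. n2.lab = false  [A.pre == false]
5. n3.wid = 18  [terminal]
6. n4.ok = "qz"  [terminal]
7. n5.mk = true  [terminal]
8. n2.fin = 26  [C.mk + 28]
9. n2.key = true  [C.mk > -3]
10. n7.wid = 26  [terminal]
11. n6.ok = false  [c.wid > 26]
12. n6.hot = 22  [c.wid - 4]
13. n6.off = 21  [c.wid - 5]
14. n1.lim = -3  [D.hot + D.off - 46]
15. n0.idx = -3  [A.lim * -1 - 6]
16. n0.live = "uk"  ["uk"]
17. n0.ok = -7  [-7]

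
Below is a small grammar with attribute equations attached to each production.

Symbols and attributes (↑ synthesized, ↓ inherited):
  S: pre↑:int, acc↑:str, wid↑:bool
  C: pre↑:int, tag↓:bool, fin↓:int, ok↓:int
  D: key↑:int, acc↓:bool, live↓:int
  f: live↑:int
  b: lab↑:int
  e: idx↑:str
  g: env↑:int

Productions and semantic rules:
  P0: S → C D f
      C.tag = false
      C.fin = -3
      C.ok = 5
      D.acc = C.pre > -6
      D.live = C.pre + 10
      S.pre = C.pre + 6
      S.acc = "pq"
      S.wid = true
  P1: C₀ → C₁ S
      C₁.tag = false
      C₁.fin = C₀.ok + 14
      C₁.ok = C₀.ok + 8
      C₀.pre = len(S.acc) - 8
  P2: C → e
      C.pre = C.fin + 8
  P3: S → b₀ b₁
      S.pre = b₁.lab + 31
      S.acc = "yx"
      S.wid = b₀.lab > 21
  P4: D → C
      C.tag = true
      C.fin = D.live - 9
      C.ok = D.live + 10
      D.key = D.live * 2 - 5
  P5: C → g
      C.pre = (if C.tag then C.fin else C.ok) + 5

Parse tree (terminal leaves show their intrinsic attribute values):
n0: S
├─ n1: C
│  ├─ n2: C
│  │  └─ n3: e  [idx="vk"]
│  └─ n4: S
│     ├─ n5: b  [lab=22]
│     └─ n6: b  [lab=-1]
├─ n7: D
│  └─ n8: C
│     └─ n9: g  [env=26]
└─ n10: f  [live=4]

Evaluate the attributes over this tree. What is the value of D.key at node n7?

1. n1.tag = false  [false]
2. n1.fin = -3  [-3]
3. n1.ok = 5  [5]
4. n2.tag = false  [false]
5. n2.fin = 19  [C₀.ok + 14]
6. n2.ok = 13  [C₀.ok + 8]
7. n3.idx = "vk"  [terminal]
8. n2.pre = 27  [C.fin + 8]
9. n5.lab = 22  [terminal]
10. n6.lab = -1  [terminal]
11. n4.pre = 30  [b₁.lab + 31]
12. n4.acc = "yx"  ["yx"]
13. n4.wid = true  [b₀.lab > 21]
14. n1.pre = -6  [len(S.acc) - 8]
15. n7.acc = false  [C.pre > -6]
16. n7.live = 4  [C.pre + 10]
17. n8.tag = true  [true]
18. n8.fin = -5  [D.live - 9]
19. n8.ok = 14  [D.live + 10]
20. n9.env = 26  [terminal]
21. n8.pre = 0  [(if C.tag then C.fin else C.ok) + 5]
22. n7.key = 3  [D.live * 2 - 5]
23. n10.live = 4  [terminal]
24. n0.pre = 0  [C.pre + 6]
25. n0.acc = "pq"  ["pq"]
26. n0.wid = true  [true]

3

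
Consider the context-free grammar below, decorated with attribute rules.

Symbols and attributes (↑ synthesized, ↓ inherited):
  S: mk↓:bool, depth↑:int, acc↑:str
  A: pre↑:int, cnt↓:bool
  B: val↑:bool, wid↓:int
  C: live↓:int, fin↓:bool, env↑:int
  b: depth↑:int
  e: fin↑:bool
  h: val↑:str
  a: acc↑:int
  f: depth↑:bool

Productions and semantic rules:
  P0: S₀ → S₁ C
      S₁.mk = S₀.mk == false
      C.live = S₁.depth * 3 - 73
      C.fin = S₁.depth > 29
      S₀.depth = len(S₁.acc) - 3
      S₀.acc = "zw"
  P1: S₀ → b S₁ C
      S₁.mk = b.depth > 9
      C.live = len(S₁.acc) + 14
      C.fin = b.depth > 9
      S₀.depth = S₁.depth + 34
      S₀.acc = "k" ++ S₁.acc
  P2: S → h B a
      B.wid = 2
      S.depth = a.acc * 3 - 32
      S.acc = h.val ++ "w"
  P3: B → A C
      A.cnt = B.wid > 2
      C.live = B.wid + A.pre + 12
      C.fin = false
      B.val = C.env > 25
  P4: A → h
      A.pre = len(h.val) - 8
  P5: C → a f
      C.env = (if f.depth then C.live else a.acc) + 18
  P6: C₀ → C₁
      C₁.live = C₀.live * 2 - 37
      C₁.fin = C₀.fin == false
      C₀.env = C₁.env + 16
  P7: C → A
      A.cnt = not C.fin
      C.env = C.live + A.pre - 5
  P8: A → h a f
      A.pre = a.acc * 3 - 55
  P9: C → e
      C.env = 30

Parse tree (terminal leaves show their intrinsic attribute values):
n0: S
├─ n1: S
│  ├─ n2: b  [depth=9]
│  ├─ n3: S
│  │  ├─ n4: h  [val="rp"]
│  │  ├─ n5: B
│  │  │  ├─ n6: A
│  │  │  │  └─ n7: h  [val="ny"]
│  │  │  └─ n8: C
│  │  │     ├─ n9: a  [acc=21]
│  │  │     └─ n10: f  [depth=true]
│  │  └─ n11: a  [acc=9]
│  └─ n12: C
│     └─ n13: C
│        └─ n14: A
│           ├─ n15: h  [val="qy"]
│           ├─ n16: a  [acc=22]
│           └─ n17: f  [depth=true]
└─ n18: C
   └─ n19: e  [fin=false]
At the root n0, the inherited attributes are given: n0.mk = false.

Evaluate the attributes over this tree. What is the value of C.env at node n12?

19

1. n0.mk = false  [given at root]
2. n1.mk = true  [S₀.mk == false]
3. n2.depth = 9  [terminal]
4. n3.mk = false  [b.depth > 9]
5. n4.val = "rp"  [terminal]
6. n5.wid = 2  [2]
7. n6.cnt = false  [B.wid > 2]
8. n7.val = "ny"  [terminal]
9. n6.pre = -6  [len(h.val) - 8]
10. n8.live = 8  [B.wid + A.pre + 12]
11. n8.fin = false  [false]
12. n9.acc = 21  [terminal]
13. n10.depth = true  [terminal]
14. n8.env = 26  [(if f.depth then C.live else a.acc) + 18]
15. n5.val = true  [C.env > 25]
16. n11.acc = 9  [terminal]
17. n3.depth = -5  [a.acc * 3 - 32]
18. n3.acc = "rpw"  [h.val ++ "w"]
19. n12.live = 17  [len(S₁.acc) + 14]
20. n12.fin = false  [b.depth > 9]
21. n13.live = -3  [C₀.live * 2 - 37]
22. n13.fin = true  [C₀.fin == false]
23. n14.cnt = false  [not C.fin]
24. n15.val = "qy"  [terminal]
25. n16.acc = 22  [terminal]
26. n17.depth = true  [terminal]
27. n14.pre = 11  [a.acc * 3 - 55]
28. n13.env = 3  [C.live + A.pre - 5]
29. n12.env = 19  [C₁.env + 16]
30. n1.depth = 29  [S₁.depth + 34]
31. n1.acc = "krpw"  ["k" ++ S₁.acc]
32. n18.live = 14  [S₁.depth * 3 - 73]
33. n18.fin = false  [S₁.depth > 29]
34. n19.fin = false  [terminal]
35. n18.env = 30  [30]
36. n0.depth = 1  [len(S₁.acc) - 3]
37. n0.acc = "zw"  ["zw"]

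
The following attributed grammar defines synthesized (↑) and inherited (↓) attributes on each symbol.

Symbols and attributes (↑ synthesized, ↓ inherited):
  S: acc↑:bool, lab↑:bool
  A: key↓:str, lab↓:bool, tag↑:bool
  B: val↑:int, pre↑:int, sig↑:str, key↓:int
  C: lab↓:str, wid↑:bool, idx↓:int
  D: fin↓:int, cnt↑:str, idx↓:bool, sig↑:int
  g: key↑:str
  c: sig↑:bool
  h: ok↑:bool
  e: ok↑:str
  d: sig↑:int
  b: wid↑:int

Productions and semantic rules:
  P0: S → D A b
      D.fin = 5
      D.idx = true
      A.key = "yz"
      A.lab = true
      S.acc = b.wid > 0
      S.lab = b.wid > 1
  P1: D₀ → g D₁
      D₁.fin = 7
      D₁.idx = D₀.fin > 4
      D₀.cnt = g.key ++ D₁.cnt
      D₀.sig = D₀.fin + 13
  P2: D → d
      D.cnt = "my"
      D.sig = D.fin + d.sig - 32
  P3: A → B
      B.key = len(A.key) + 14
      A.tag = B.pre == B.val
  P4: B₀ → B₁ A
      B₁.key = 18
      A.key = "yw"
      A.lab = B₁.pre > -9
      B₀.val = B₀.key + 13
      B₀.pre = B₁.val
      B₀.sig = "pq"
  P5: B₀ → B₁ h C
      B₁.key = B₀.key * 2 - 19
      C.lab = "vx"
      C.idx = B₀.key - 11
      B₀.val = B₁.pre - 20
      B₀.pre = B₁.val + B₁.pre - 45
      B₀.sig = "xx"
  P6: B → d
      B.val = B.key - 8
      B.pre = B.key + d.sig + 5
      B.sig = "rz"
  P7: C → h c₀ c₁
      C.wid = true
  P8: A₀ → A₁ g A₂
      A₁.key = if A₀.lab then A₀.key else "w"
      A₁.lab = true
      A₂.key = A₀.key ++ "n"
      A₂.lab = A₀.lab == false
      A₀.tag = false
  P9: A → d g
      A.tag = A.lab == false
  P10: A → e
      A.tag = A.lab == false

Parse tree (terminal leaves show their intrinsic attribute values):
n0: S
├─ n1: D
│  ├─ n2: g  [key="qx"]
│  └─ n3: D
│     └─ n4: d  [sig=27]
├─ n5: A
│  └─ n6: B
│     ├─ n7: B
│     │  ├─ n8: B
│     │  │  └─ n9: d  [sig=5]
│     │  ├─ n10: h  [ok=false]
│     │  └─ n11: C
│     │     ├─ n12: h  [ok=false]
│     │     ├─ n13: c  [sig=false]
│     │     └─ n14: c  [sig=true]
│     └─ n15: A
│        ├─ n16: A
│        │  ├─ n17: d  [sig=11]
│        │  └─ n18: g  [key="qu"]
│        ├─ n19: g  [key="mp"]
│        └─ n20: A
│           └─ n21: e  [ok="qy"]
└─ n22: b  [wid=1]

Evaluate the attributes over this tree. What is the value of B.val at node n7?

1. n1.fin = 5  [5]
2. n1.idx = true  [true]
3. n2.key = "qx"  [terminal]
4. n3.fin = 7  [7]
5. n3.idx = true  [D₀.fin > 4]
6. n4.sig = 27  [terminal]
7. n3.cnt = "my"  ["my"]
8. n3.sig = 2  [D.fin + d.sig - 32]
9. n1.cnt = "qxmy"  [g.key ++ D₁.cnt]
10. n1.sig = 18  [D₀.fin + 13]
11. n5.key = "yz"  ["yz"]
12. n5.lab = true  [true]
13. n6.key = 16  [len(A.key) + 14]
14. n7.key = 18  [18]
15. n8.key = 17  [B₀.key * 2 - 19]
16. n9.sig = 5  [terminal]
17. n8.val = 9  [B.key - 8]
18. n8.pre = 27  [B.key + d.sig + 5]
19. n8.sig = "rz"  ["rz"]
20. n10.ok = false  [terminal]
21. n11.lab = "vx"  ["vx"]
22. n11.idx = 7  [B₀.key - 11]
23. n12.ok = false  [terminal]
24. n13.sig = false  [terminal]
25. n14.sig = true  [terminal]
26. n11.wid = true  [true]
27. n7.val = 7  [B₁.pre - 20]
28. n7.pre = -9  [B₁.val + B₁.pre - 45]
29. n7.sig = "xx"  ["xx"]
30. n15.key = "yw"  ["yw"]
31. n15.lab = false  [B₁.pre > -9]
32. n16.key = "w"  [if A₀.lab then A₀.key else "w"]
33. n16.lab = true  [true]
34. n17.sig = 11  [terminal]
35. n18.key = "qu"  [terminal]
36. n16.tag = false  [A.lab == false]
37. n19.key = "mp"  [terminal]
38. n20.key = "ywn"  [A₀.key ++ "n"]
39. n20.lab = true  [A₀.lab == false]
40. n21.ok = "qy"  [terminal]
41. n20.tag = false  [A.lab == false]
42. n15.tag = false  [false]
43. n6.val = 29  [B₀.key + 13]
44. n6.pre = 7  [B₁.val]
45. n6.sig = "pq"  ["pq"]
46. n5.tag = false  [B.pre == B.val]
47. n22.wid = 1  [terminal]
48. n0.acc = true  [b.wid > 0]
49. n0.lab = false  [b.wid > 1]

7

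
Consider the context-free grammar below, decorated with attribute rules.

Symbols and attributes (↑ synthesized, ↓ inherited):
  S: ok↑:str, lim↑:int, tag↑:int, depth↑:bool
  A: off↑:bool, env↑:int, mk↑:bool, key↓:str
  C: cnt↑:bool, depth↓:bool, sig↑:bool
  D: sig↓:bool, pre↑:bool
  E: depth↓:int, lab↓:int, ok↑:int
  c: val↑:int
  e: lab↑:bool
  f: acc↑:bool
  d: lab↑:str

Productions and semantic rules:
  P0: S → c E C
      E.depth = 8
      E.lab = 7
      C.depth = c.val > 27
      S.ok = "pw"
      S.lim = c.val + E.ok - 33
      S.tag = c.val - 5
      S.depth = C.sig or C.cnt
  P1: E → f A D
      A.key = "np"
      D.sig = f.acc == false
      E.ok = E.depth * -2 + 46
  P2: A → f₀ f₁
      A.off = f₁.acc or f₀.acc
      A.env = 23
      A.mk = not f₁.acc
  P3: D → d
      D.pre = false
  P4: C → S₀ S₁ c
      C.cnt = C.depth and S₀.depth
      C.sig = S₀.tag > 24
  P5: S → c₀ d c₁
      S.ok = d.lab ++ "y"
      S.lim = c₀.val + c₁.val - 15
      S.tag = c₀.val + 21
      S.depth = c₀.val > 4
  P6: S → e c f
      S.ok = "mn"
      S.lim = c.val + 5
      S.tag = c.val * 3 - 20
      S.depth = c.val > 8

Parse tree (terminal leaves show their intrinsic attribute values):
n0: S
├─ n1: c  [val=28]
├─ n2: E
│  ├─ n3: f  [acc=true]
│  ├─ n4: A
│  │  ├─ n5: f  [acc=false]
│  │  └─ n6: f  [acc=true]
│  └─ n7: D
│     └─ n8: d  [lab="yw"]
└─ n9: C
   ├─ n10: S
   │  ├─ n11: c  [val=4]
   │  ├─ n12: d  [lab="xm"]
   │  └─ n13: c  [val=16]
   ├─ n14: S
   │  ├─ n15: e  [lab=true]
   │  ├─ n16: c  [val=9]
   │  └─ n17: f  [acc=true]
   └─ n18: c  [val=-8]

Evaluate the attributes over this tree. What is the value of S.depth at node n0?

true

1. n1.val = 28  [terminal]
2. n2.depth = 8  [8]
3. n2.lab = 7  [7]
4. n3.acc = true  [terminal]
5. n4.key = "np"  ["np"]
6. n5.acc = false  [terminal]
7. n6.acc = true  [terminal]
8. n4.off = true  [f₁.acc or f₀.acc]
9. n4.env = 23  [23]
10. n4.mk = false  [not f₁.acc]
11. n7.sig = false  [f.acc == false]
12. n8.lab = "yw"  [terminal]
13. n7.pre = false  [false]
14. n2.ok = 30  [E.depth * -2 + 46]
15. n9.depth = true  [c.val > 27]
16. n11.val = 4  [terminal]
17. n12.lab = "xm"  [terminal]
18. n13.val = 16  [terminal]
19. n10.ok = "xmy"  [d.lab ++ "y"]
20. n10.lim = 5  [c₀.val + c₁.val - 15]
21. n10.tag = 25  [c₀.val + 21]
22. n10.depth = false  [c₀.val > 4]
23. n15.lab = true  [terminal]
24. n16.val = 9  [terminal]
25. n17.acc = true  [terminal]
26. n14.ok = "mn"  ["mn"]
27. n14.lim = 14  [c.val + 5]
28. n14.tag = 7  [c.val * 3 - 20]
29. n14.depth = true  [c.val > 8]
30. n18.val = -8  [terminal]
31. n9.cnt = false  [C.depth and S₀.depth]
32. n9.sig = true  [S₀.tag > 24]
33. n0.ok = "pw"  ["pw"]
34. n0.lim = 25  [c.val + E.ok - 33]
35. n0.tag = 23  [c.val - 5]
36. n0.depth = true  [C.sig or C.cnt]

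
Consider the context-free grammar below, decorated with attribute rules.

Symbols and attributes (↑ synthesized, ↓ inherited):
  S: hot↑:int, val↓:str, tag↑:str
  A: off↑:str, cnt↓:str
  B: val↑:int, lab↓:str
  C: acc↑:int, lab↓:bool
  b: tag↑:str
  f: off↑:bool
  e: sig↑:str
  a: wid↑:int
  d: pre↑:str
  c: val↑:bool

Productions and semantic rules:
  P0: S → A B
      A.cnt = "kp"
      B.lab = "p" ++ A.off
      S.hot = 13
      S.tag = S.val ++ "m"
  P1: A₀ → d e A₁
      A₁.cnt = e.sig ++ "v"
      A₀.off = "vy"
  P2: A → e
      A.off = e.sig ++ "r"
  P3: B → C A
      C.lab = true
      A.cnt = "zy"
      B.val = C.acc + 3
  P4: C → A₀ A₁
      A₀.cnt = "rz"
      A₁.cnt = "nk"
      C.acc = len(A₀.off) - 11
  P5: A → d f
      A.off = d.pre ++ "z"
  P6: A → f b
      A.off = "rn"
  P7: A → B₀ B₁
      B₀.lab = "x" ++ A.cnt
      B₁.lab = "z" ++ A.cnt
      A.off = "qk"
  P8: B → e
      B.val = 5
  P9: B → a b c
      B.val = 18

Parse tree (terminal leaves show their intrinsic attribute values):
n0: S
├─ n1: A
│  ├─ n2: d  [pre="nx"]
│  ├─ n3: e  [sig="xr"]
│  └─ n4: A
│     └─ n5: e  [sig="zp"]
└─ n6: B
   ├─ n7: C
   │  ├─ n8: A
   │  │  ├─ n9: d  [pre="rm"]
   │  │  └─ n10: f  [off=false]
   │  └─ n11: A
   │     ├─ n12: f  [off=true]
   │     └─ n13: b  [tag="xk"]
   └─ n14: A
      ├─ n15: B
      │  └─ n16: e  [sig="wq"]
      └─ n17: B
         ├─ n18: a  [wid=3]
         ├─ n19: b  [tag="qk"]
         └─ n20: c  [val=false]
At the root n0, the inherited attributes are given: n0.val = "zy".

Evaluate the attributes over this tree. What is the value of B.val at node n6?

-5

1. n0.val = "zy"  [given at root]
2. n1.cnt = "kp"  ["kp"]
3. n2.pre = "nx"  [terminal]
4. n3.sig = "xr"  [terminal]
5. n4.cnt = "xrv"  [e.sig ++ "v"]
6. n5.sig = "zp"  [terminal]
7. n4.off = "zpr"  [e.sig ++ "r"]
8. n1.off = "vy"  ["vy"]
9. n6.lab = "pvy"  ["p" ++ A.off]
10. n7.lab = true  [true]
11. n8.cnt = "rz"  ["rz"]
12. n9.pre = "rm"  [terminal]
13. n10.off = false  [terminal]
14. n8.off = "rmz"  [d.pre ++ "z"]
15. n11.cnt = "nk"  ["nk"]
16. n12.off = true  [terminal]
17. n13.tag = "xk"  [terminal]
18. n11.off = "rn"  ["rn"]
19. n7.acc = -8  [len(A₀.off) - 11]
20. n14.cnt = "zy"  ["zy"]
21. n15.lab = "xzy"  ["x" ++ A.cnt]
22. n16.sig = "wq"  [terminal]
23. n15.val = 5  [5]
24. n17.lab = "zzy"  ["z" ++ A.cnt]
25. n18.wid = 3  [terminal]
26. n19.tag = "qk"  [terminal]
27. n20.val = false  [terminal]
28. n17.val = 18  [18]
29. n14.off = "qk"  ["qk"]
30. n6.val = -5  [C.acc + 3]
31. n0.hot = 13  [13]
32. n0.tag = "zym"  [S.val ++ "m"]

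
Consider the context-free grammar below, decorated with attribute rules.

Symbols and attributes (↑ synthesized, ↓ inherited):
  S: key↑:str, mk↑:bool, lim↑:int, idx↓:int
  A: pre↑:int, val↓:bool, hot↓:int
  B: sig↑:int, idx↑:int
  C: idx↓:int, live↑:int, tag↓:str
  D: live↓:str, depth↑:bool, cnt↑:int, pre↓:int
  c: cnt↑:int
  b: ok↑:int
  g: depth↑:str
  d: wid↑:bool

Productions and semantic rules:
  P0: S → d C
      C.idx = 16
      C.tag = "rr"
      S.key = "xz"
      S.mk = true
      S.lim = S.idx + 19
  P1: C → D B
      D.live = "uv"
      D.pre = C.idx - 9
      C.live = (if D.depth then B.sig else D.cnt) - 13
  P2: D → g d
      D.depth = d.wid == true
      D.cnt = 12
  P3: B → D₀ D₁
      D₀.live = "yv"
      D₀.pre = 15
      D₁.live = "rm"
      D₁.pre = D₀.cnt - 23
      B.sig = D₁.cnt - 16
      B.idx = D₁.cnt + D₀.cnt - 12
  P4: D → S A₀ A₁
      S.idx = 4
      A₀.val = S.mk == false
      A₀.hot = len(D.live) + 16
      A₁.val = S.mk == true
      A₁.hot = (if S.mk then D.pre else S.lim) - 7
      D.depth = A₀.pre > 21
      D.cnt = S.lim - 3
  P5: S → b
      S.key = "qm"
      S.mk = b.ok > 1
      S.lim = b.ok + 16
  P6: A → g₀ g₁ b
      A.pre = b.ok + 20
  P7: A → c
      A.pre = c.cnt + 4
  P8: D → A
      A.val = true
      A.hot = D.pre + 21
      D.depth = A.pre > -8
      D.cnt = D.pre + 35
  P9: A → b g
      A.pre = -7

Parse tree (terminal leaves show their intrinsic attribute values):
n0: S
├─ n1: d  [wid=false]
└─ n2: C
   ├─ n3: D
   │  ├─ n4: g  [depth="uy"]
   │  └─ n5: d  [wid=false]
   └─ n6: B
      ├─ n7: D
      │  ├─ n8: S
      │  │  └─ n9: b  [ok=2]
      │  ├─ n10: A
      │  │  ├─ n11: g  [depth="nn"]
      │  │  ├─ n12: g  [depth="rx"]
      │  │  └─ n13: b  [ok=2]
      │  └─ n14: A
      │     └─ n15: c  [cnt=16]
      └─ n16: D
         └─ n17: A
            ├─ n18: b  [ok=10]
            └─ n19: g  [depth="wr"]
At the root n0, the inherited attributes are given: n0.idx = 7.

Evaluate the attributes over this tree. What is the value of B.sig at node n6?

11

1. n0.idx = 7  [given at root]
2. n1.wid = false  [terminal]
3. n2.idx = 16  [16]
4. n2.tag = "rr"  ["rr"]
5. n3.live = "uv"  ["uv"]
6. n3.pre = 7  [C.idx - 9]
7. n4.depth = "uy"  [terminal]
8. n5.wid = false  [terminal]
9. n3.depth = false  [d.wid == true]
10. n3.cnt = 12  [12]
11. n7.live = "yv"  ["yv"]
12. n7.pre = 15  [15]
13. n8.idx = 4  [4]
14. n9.ok = 2  [terminal]
15. n8.key = "qm"  ["qm"]
16. n8.mk = true  [b.ok > 1]
17. n8.lim = 18  [b.ok + 16]
18. n10.val = false  [S.mk == false]
19. n10.hot = 18  [len(D.live) + 16]
20. n11.depth = "nn"  [terminal]
21. n12.depth = "rx"  [terminal]
22. n13.ok = 2  [terminal]
23. n10.pre = 22  [b.ok + 20]
24. n14.val = true  [S.mk == true]
25. n14.hot = 8  [(if S.mk then D.pre else S.lim) - 7]
26. n15.cnt = 16  [terminal]
27. n14.pre = 20  [c.cnt + 4]
28. n7.depth = true  [A₀.pre > 21]
29. n7.cnt = 15  [S.lim - 3]
30. n16.live = "rm"  ["rm"]
31. n16.pre = -8  [D₀.cnt - 23]
32. n17.val = true  [true]
33. n17.hot = 13  [D.pre + 21]
34. n18.ok = 10  [terminal]
35. n19.depth = "wr"  [terminal]
36. n17.pre = -7  [-7]
37. n16.depth = true  [A.pre > -8]
38. n16.cnt = 27  [D.pre + 35]
39. n6.sig = 11  [D₁.cnt - 16]
40. n6.idx = 30  [D₁.cnt + D₀.cnt - 12]
41. n2.live = -1  [(if D.depth then B.sig else D.cnt) - 13]
42. n0.key = "xz"  ["xz"]
43. n0.mk = true  [true]
44. n0.lim = 26  [S.idx + 19]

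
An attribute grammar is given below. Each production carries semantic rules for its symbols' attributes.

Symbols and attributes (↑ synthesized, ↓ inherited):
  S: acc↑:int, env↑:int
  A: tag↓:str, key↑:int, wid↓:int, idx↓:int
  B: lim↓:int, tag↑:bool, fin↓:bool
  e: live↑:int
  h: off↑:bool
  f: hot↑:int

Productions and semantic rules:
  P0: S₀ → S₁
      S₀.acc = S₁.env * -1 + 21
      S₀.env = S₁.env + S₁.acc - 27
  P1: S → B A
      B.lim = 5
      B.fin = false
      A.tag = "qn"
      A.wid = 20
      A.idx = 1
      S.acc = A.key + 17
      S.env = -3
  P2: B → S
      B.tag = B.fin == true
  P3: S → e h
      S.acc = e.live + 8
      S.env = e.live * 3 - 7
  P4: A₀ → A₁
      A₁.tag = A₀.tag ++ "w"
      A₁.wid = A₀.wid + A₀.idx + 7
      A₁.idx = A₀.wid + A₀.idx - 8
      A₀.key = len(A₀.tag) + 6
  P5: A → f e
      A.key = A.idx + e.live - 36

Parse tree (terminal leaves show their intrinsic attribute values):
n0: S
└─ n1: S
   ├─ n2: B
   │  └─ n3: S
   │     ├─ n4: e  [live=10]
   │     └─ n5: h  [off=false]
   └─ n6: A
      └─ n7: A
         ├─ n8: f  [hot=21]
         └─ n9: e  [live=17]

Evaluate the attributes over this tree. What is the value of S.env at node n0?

1. n2.lim = 5  [5]
2. n2.fin = false  [false]
3. n4.live = 10  [terminal]
4. n5.off = false  [terminal]
5. n3.acc = 18  [e.live + 8]
6. n3.env = 23  [e.live * 3 - 7]
7. n2.tag = false  [B.fin == true]
8. n6.tag = "qn"  ["qn"]
9. n6.wid = 20  [20]
10. n6.idx = 1  [1]
11. n7.tag = "qnw"  [A₀.tag ++ "w"]
12. n7.wid = 28  [A₀.wid + A₀.idx + 7]
13. n7.idx = 13  [A₀.wid + A₀.idx - 8]
14. n8.hot = 21  [terminal]
15. n9.live = 17  [terminal]
16. n7.key = -6  [A.idx + e.live - 36]
17. n6.key = 8  [len(A₀.tag) + 6]
18. n1.acc = 25  [A.key + 17]
19. n1.env = -3  [-3]
20. n0.acc = 24  [S₁.env * -1 + 21]
21. n0.env = -5  [S₁.env + S₁.acc - 27]

-5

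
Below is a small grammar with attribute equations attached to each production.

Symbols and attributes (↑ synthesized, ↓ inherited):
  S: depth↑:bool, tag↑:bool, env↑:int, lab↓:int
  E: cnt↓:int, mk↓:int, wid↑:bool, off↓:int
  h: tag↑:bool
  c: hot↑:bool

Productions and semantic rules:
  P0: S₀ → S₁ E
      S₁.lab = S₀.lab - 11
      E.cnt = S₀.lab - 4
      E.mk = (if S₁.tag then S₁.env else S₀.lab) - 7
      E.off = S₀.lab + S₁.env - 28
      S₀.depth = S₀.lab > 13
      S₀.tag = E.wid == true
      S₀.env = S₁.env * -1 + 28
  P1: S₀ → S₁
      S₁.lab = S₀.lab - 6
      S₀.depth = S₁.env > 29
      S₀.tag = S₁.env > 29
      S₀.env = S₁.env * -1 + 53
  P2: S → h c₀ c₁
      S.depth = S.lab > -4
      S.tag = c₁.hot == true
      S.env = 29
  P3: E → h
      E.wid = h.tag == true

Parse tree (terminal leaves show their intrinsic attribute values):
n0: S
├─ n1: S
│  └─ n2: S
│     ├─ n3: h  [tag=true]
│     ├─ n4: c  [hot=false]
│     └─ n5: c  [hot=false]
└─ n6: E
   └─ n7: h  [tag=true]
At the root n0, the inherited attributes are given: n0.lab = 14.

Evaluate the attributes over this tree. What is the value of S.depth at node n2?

true

1. n0.lab = 14  [given at root]
2. n1.lab = 3  [S₀.lab - 11]
3. n2.lab = -3  [S₀.lab - 6]
4. n3.tag = true  [terminal]
5. n4.hot = false  [terminal]
6. n5.hot = false  [terminal]
7. n2.depth = true  [S.lab > -4]
8. n2.tag = false  [c₁.hot == true]
9. n2.env = 29  [29]
10. n1.depth = false  [S₁.env > 29]
11. n1.tag = false  [S₁.env > 29]
12. n1.env = 24  [S₁.env * -1 + 53]
13. n6.cnt = 10  [S₀.lab - 4]
14. n6.mk = 7  [(if S₁.tag then S₁.env else S₀.lab) - 7]
15. n6.off = 10  [S₀.lab + S₁.env - 28]
16. n7.tag = true  [terminal]
17. n6.wid = true  [h.tag == true]
18. n0.depth = true  [S₀.lab > 13]
19. n0.tag = true  [E.wid == true]
20. n0.env = 4  [S₁.env * -1 + 28]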